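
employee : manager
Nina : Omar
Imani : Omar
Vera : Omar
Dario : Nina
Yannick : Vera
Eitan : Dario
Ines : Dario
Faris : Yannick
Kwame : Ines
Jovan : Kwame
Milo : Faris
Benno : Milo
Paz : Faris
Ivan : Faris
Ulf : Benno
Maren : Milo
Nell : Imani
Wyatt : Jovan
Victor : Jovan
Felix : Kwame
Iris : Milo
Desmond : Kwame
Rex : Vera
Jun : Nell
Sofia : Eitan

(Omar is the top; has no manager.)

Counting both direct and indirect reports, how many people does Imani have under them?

Imani directly manages Nell. Under Nell: Jun (1). That's 2 in total.

2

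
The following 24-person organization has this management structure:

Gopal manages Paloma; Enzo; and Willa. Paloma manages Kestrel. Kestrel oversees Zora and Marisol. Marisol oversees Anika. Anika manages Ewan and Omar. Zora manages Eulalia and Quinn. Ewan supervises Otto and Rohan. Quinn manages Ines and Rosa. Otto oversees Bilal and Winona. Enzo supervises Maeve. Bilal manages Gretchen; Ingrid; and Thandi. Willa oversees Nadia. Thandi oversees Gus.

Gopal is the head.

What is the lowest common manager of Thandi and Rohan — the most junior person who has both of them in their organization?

Ewan

Thandi's chain of managers is Bilal, Otto, Ewan, Anika, Marisol, Kestrel, Paloma, Gopal. Rohan's chain of managers is Ewan, Anika, Marisol, Kestrel, Paloma, Gopal. The first manager that appears in both chains is Ewan.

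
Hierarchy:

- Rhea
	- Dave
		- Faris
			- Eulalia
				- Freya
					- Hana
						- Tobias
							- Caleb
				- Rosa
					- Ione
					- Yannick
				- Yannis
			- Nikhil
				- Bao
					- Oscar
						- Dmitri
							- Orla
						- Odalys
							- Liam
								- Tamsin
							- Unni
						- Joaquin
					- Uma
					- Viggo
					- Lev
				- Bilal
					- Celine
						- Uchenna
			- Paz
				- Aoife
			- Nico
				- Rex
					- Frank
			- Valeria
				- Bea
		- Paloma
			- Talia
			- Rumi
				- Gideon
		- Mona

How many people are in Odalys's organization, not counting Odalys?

3

Odalys directly manages Liam, Unni. Under Liam: Tamsin (1). Unni has no reports. So Odalys's organization is 2 direct reports plus everyone under them: 2 + 1 = 3.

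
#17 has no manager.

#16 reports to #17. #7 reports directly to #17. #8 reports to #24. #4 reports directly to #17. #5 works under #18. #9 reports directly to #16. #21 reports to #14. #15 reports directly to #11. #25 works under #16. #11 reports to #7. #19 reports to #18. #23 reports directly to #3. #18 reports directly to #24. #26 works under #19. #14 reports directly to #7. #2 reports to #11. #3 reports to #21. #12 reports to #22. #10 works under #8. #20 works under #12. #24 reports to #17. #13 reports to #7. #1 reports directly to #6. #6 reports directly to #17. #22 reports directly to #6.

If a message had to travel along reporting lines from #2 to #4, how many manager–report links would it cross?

4

#2 is 3 levels below #17, and #4 is 1 level below #17 (their lowest common manager). The shortest path runs up from #2 to #17 and back down to #4: 3 + 1 = 4 links.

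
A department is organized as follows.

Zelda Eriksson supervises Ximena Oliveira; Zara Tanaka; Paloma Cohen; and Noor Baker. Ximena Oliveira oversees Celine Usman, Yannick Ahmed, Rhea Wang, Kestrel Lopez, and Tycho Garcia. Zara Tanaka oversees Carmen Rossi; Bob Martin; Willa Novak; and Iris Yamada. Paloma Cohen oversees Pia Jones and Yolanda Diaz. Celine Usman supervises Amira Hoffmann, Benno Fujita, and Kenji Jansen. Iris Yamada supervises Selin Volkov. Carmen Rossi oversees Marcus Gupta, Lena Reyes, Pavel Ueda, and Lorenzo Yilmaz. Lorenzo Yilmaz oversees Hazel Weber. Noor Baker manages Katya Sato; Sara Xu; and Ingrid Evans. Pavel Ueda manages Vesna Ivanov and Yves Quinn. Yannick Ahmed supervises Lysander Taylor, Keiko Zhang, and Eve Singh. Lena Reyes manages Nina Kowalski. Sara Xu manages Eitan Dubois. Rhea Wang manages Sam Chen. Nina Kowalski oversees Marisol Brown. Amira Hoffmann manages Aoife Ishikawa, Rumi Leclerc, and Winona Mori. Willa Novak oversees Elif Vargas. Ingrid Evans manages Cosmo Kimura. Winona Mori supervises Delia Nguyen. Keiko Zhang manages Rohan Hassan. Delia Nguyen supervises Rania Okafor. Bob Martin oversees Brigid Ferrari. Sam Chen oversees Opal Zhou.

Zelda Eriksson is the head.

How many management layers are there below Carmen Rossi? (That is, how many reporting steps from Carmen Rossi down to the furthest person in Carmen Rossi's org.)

3

The longest chain under Carmen Rossi runs Carmen Rossi → Lena Reyes → Nina Kowalski → Marisol Brown, which is 3 levels below Carmen Rossi.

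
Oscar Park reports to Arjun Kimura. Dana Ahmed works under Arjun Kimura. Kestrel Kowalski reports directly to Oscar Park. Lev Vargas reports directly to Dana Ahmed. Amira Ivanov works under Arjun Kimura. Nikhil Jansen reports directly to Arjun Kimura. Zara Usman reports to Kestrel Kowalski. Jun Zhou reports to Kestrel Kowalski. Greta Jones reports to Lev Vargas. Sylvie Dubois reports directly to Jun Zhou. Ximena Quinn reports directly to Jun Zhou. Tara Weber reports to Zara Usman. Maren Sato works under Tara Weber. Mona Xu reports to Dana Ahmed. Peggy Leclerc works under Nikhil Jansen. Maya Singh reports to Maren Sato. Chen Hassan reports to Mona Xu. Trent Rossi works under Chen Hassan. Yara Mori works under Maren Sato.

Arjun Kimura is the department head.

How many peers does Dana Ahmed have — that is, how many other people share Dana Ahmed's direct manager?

Dana Ahmed reports to Arjun Kimura. Arjun Kimura's other direct reports are Oscar Park, Amira Ivanov, Nikhil Jansen — 3 peers.

3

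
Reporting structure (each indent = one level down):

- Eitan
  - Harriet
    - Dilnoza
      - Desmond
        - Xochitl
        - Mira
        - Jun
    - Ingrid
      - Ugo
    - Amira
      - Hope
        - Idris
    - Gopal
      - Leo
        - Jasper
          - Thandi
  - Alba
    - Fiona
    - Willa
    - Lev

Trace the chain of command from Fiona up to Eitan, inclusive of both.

Fiona reports to Alba. Alba reports to Eitan. Eitan is at the top.

Fiona -> Alba -> Eitan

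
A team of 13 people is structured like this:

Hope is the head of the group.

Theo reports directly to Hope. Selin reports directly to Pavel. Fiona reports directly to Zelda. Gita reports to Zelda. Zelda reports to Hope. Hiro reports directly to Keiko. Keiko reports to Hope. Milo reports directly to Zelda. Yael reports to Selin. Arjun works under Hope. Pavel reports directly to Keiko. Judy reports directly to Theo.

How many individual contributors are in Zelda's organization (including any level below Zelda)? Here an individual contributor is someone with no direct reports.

The people in Zelda's organization with no one reporting to them are Gita, Fiona, Milo. That is 3.

3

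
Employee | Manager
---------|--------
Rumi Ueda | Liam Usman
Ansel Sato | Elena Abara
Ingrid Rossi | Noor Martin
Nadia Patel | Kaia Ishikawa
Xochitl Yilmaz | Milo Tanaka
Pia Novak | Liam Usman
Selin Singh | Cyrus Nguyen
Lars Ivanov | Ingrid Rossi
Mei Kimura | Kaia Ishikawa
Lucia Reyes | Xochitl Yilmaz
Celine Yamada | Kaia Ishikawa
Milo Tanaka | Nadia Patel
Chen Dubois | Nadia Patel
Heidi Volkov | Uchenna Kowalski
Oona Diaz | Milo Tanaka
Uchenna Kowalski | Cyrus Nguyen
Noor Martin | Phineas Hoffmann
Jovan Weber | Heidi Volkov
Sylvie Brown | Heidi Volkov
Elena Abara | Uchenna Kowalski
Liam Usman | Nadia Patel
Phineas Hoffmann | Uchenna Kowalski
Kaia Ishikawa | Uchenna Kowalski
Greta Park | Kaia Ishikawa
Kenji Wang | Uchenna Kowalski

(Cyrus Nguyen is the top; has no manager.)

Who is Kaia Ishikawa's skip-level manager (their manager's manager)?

Kaia Ishikawa reports to Uchenna Kowalski, and Uchenna Kowalski reports to Cyrus Nguyen. So Kaia Ishikawa's skip-level manager is Cyrus Nguyen.

Cyrus Nguyen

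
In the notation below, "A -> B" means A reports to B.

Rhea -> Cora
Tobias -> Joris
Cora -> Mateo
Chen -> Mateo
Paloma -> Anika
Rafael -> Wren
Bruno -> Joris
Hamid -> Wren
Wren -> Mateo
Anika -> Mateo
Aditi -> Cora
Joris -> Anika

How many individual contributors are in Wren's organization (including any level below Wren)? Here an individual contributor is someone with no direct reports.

2

The people in Wren's organization with no one reporting to them are Hamid, Rafael. That is 2.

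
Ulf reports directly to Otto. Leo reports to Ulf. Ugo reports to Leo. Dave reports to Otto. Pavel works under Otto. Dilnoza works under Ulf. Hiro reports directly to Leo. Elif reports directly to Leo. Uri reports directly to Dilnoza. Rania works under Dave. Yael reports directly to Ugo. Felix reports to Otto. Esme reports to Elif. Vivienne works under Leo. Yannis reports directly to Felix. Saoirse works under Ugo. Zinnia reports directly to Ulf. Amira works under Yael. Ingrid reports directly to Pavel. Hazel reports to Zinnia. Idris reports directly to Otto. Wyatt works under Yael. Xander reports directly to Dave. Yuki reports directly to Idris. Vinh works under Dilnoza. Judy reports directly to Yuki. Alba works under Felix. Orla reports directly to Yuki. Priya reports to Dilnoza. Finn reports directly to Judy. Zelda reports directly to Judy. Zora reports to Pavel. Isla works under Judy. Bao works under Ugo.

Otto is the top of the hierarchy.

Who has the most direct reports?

Direct-report counts: Otto has 5; Idris has 1; Yuki has 2; Judy has 3; Felix has 2; Pavel has 2; Dave has 2; Ulf has 3; Zinnia has 1; Dilnoza has 3; Leo has 4; Elif has 1; Ugo has 3; Yael has 2. The largest is 5, held by Otto.

Otto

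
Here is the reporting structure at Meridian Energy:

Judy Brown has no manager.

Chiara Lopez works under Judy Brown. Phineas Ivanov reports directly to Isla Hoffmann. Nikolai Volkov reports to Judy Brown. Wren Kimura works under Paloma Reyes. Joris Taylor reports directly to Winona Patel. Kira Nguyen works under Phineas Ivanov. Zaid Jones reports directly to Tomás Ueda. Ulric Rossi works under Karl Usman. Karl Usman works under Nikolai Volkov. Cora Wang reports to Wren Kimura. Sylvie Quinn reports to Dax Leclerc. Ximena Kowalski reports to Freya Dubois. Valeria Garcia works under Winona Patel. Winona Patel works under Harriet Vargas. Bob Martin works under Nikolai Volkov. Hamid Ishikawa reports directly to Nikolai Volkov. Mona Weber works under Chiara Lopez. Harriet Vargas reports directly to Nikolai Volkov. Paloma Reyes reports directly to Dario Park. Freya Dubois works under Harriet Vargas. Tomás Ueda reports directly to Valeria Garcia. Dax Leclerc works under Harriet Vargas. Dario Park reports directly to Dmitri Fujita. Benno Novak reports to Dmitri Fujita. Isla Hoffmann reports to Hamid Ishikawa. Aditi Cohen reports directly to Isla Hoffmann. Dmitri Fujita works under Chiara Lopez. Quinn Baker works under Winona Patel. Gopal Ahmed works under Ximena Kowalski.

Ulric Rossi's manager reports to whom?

Nikolai Volkov

Ulric Rossi reports to Karl Usman, and Karl Usman reports to Nikolai Volkov. So Ulric Rossi's skip-level manager is Nikolai Volkov.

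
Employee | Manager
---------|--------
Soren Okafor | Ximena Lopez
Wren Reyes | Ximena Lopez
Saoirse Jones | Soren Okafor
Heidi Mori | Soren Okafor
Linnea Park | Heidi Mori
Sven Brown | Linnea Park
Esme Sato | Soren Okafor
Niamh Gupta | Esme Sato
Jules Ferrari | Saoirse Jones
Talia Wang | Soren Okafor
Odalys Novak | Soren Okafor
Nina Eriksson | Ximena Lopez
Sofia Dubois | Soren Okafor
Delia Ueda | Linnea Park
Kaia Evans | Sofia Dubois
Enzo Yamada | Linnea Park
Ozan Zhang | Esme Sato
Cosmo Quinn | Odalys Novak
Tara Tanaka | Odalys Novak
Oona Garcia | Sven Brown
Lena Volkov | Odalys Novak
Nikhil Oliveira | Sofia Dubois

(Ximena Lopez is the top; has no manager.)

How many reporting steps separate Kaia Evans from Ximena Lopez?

Chain from Kaia Evans up to Ximena Lopez: Kaia Evans → Sofia Dubois → Soren Okafor → Ximena Lopez. That is 3 steps up, so Kaia Evans is 3 levels below Ximena Lopez.

3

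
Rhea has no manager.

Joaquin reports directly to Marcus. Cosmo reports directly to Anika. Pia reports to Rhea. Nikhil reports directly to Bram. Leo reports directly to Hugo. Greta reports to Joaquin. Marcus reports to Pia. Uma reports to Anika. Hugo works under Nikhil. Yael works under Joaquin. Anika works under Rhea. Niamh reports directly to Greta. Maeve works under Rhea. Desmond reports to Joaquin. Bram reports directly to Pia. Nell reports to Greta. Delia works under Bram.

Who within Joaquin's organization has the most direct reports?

Joaquin

Direct-report counts within Joaquin's organization: Joaquin has 3; Greta has 2. The largest is 3, held by Joaquin.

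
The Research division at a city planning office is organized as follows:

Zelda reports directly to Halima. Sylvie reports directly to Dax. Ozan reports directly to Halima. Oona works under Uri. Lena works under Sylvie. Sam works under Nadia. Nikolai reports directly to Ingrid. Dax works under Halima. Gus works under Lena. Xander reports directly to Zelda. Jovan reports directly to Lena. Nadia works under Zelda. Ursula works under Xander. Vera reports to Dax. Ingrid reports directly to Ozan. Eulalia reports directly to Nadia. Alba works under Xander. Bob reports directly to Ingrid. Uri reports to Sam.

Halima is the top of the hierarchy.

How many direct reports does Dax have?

Dax directly manages Sylvie, Vera. That is 2 direct reports.

2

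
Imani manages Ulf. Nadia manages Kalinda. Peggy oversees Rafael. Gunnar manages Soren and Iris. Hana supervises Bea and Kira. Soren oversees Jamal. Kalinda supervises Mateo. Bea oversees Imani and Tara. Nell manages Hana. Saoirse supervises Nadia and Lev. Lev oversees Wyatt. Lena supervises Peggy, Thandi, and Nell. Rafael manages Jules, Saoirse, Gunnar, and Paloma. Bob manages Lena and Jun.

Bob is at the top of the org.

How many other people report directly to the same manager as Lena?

1

Lena reports to Bob. Bob's other direct reports are Jun — 1 peer.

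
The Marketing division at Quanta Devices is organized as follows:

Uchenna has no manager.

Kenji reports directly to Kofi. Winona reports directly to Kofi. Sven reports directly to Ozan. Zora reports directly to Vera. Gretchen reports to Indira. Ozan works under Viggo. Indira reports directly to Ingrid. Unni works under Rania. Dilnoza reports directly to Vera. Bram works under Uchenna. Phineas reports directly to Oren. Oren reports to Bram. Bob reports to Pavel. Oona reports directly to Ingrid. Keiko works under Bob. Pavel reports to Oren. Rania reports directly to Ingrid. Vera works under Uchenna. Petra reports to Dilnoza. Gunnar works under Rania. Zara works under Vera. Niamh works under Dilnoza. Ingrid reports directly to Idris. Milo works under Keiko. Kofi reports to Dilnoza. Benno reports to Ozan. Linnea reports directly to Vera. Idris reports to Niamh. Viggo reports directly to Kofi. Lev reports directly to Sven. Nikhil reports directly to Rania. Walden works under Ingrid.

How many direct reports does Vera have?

4

Vera directly manages Dilnoza, Zora, Linnea, Zara. That is 4 direct reports.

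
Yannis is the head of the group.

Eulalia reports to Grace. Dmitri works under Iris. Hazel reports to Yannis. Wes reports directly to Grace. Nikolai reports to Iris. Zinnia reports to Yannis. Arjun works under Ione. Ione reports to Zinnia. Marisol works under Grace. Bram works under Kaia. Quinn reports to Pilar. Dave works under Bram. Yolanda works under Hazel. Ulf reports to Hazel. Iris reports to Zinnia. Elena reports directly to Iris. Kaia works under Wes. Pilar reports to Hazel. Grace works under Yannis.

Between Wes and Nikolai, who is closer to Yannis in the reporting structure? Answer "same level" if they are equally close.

Wes

Wes is 2 levels below Yannis; Nikolai is 3. Wes is higher.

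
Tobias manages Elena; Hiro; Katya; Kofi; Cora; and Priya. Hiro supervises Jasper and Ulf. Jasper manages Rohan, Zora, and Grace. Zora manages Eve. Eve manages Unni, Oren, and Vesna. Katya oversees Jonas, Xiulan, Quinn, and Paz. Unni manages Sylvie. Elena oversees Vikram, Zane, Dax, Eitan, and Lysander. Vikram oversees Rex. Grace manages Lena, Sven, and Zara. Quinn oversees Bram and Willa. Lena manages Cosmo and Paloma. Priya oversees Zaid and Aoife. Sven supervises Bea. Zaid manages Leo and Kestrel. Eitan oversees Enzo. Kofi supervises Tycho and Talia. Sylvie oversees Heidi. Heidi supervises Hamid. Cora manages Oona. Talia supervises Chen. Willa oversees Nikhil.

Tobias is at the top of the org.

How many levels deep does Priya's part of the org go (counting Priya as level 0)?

The longest chain under Priya runs Priya → Zaid → Kestrel, which is 2 levels below Priya.

2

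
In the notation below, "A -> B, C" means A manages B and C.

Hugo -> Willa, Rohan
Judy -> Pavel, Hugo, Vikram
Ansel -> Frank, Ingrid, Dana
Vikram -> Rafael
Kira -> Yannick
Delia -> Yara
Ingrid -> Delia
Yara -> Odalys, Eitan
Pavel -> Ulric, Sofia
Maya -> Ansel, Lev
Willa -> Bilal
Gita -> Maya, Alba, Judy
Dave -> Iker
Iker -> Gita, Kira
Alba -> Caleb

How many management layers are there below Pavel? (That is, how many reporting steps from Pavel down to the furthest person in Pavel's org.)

1

The longest chain under Pavel runs Pavel → Sofia, which is 1 level below Pavel.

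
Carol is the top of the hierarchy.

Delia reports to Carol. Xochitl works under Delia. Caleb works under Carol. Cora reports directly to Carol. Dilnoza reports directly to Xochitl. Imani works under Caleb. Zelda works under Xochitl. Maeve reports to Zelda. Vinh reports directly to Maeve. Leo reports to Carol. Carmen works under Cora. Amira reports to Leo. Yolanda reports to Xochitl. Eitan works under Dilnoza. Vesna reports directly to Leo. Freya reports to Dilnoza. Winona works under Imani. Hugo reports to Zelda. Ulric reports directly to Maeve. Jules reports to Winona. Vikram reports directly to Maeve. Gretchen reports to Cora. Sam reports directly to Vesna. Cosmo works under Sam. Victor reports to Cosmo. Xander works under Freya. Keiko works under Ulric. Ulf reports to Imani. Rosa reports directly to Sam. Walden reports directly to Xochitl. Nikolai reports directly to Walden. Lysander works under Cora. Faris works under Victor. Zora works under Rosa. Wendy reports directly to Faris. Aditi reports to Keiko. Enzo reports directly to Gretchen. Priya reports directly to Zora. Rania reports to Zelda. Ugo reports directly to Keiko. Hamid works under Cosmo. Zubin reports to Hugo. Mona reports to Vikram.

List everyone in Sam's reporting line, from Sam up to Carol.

Sam -> Vesna -> Leo -> Carol

Sam reports to Vesna. Vesna reports to Leo. Leo reports to Carol. Carol is at the top.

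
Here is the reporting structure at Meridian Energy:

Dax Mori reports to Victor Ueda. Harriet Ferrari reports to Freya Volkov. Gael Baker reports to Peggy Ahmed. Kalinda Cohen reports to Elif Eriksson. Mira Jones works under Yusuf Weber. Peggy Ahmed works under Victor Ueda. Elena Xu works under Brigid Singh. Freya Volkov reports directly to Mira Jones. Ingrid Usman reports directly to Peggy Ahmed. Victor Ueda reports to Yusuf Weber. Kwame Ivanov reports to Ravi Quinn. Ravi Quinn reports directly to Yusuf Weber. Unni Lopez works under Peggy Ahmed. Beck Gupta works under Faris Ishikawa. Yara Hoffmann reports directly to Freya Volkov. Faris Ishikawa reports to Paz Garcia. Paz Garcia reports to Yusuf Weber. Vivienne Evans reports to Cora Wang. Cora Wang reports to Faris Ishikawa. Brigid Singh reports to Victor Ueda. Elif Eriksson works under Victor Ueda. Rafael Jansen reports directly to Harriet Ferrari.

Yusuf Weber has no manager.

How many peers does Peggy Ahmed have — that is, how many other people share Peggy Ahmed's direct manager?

Peggy Ahmed reports to Victor Ueda. Victor Ueda's other direct reports are Elif Eriksson, Brigid Singh, Dax Mori — 3 peers.

3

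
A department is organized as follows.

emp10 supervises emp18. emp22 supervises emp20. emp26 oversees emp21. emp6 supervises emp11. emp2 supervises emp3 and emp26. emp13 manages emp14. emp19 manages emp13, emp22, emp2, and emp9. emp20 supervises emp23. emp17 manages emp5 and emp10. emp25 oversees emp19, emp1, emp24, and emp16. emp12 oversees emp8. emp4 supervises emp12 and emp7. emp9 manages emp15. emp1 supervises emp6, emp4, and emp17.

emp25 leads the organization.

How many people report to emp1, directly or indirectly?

10

emp1 directly manages emp6, emp4, emp17. Under emp6: emp11 (1). Under emp4: emp7, emp12, emp8 (3). Under emp17: emp5, emp10, emp18 (3). So emp1's organization is 3 direct reports plus everyone under them: 2 + 4 + 4 = 10.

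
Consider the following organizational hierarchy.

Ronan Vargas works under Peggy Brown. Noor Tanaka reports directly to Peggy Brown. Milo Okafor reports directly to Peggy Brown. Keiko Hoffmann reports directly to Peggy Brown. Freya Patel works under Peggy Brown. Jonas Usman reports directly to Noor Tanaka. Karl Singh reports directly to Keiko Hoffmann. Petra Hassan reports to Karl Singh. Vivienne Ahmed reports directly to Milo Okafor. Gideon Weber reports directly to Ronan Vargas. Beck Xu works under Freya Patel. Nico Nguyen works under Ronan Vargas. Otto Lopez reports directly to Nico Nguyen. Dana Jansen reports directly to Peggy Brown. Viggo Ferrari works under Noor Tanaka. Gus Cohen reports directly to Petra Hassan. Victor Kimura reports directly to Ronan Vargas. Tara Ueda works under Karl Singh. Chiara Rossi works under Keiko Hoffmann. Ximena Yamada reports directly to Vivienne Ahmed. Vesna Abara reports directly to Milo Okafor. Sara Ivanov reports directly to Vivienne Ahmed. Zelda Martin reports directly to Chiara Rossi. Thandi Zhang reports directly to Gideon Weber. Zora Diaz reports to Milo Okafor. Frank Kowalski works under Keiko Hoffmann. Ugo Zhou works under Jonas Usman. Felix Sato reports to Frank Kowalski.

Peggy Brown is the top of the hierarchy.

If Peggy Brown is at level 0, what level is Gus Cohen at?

4

Chain from Gus Cohen up to Peggy Brown: Gus Cohen → Petra Hassan → Karl Singh → Keiko Hoffmann → Peggy Brown. That is 4 steps up, so Gus Cohen is 4 levels below Peggy Brown.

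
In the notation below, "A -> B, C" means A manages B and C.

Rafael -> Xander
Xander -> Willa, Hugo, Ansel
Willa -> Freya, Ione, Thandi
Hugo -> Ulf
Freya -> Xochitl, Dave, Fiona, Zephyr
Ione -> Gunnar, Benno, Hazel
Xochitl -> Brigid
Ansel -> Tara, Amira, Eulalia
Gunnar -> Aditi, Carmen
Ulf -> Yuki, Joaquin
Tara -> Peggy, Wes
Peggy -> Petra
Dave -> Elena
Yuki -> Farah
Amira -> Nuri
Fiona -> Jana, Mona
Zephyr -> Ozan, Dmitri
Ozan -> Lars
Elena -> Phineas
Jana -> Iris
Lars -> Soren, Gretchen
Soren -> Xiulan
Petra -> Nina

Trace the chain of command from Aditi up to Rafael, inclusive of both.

Aditi -> Gunnar -> Ione -> Willa -> Xander -> Rafael

Aditi reports to Gunnar. Gunnar reports to Ione. Ione reports to Willa. Willa reports to Xander. Xander reports to Rafael. Rafael is at the top.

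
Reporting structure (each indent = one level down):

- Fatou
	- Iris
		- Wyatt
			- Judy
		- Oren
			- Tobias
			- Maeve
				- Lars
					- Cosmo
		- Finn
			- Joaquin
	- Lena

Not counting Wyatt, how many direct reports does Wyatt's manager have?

Wyatt reports to Iris. Iris's other direct reports are Oren, Finn — 2 peers.

2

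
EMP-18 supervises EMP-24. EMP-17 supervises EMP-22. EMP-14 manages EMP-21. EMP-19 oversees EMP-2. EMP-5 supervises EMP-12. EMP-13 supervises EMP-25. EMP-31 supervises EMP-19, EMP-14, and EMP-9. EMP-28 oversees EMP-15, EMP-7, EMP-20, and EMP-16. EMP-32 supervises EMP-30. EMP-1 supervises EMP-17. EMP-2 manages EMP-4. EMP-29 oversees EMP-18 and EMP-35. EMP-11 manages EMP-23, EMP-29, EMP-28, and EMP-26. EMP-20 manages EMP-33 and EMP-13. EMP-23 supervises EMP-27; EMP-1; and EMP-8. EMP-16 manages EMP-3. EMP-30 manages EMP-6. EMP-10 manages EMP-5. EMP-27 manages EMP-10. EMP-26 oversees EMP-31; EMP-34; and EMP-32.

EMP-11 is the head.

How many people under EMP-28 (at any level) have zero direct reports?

The people in EMP-28's organization with no one reporting to them are EMP-15, EMP-7, EMP-3, EMP-25, EMP-33. That is 5.

5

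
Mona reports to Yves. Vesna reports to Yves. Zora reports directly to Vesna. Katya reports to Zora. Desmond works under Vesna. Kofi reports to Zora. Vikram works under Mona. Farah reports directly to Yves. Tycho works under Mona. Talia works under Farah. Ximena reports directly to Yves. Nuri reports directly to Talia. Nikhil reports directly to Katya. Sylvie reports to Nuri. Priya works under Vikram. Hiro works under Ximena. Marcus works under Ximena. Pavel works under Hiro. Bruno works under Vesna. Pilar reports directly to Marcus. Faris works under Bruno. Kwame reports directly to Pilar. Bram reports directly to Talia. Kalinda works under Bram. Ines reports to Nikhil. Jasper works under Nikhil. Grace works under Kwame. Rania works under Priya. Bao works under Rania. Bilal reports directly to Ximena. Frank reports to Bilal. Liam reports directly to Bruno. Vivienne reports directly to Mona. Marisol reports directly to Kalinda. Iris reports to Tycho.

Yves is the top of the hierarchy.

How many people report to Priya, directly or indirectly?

2

Priya directly manages Rania. Under Rania: Bao (1). That's 2 in total.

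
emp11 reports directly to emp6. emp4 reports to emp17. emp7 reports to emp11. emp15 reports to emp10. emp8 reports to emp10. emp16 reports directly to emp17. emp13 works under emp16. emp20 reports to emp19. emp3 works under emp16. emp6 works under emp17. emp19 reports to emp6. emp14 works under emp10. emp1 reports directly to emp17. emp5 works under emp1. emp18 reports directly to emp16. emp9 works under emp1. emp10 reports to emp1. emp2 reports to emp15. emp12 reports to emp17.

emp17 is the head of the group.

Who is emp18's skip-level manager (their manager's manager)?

emp17

emp18 reports to emp16, and emp16 reports to emp17. So emp18's skip-level manager is emp17.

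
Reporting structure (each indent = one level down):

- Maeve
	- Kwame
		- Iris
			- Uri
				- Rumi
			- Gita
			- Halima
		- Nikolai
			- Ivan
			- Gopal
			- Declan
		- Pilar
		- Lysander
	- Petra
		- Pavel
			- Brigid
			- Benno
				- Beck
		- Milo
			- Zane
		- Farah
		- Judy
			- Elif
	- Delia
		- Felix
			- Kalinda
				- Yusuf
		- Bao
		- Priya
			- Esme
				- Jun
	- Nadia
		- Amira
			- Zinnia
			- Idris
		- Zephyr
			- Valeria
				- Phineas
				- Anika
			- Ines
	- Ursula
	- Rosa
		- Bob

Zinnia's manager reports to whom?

Zinnia reports to Amira, and Amira reports to Nadia. So Zinnia's skip-level manager is Nadia.

Nadia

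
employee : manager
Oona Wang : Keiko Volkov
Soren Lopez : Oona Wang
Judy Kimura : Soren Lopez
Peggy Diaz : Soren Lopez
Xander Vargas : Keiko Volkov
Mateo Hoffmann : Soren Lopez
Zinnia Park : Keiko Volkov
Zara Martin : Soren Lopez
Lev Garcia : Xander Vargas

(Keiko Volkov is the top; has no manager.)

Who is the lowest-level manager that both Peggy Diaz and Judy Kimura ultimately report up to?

Soren Lopez

Peggy Diaz's chain of managers is Soren Lopez, Oona Wang, Keiko Volkov. Judy Kimura's chain of managers is Soren Lopez, Oona Wang, Keiko Volkov. The first manager that appears in both chains is Soren Lopez.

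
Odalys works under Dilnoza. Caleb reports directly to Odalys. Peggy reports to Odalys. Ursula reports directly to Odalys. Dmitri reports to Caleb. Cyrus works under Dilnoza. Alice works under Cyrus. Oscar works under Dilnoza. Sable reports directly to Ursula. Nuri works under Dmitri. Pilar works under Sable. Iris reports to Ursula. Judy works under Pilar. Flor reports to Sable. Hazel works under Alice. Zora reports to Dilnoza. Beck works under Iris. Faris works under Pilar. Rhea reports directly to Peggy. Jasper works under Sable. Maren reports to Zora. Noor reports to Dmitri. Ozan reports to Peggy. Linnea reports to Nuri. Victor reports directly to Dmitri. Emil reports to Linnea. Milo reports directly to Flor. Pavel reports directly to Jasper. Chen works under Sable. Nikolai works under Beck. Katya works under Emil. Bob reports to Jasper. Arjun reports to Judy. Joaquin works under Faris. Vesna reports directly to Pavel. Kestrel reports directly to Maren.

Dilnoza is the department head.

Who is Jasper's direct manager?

Sable

Jasper reports directly to Sable.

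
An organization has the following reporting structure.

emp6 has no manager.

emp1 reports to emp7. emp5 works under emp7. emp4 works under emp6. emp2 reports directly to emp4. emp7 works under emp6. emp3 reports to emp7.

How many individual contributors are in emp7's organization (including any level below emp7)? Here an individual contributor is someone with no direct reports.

3

The people in emp7's organization with no one reporting to them are emp1, emp5, emp3. That is 3.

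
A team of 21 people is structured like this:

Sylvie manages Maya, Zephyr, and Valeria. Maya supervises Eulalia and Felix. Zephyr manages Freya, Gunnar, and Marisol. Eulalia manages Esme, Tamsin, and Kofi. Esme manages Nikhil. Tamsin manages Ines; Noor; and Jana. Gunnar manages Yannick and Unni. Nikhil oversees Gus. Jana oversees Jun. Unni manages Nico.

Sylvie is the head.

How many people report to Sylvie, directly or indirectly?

20

Sylvie directly manages Maya, Zephyr, Valeria. Under Maya: Felix, Eulalia, Kofi, Tamsin, Jana, Jun, Noor, Ines, Esme, Nikhil, Gus (11). Under Zephyr: Freya, Gunnar, Unni, Nico, Yannick, Marisol (6). Valeria has no reports. So Sylvie's organization is 3 direct reports plus everyone under them: 12 + 7 + 1 = 20.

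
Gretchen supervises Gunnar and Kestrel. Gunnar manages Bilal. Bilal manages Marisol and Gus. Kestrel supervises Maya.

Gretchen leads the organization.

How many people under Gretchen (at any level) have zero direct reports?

3

The people in Gretchen's organization with no one reporting to them are Maya, Marisol, Gus. That is 3.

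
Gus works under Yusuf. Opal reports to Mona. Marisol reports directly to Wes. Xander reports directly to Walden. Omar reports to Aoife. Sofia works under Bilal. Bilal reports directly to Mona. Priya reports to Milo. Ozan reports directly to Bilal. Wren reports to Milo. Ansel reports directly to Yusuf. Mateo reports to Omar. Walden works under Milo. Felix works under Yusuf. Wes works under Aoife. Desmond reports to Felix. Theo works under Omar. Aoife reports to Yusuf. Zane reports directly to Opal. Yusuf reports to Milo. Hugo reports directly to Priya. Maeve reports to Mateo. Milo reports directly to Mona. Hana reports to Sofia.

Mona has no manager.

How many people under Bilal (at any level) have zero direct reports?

The people in Bilal's organization with no one reporting to them are Ozan, Hana. That is 2.

2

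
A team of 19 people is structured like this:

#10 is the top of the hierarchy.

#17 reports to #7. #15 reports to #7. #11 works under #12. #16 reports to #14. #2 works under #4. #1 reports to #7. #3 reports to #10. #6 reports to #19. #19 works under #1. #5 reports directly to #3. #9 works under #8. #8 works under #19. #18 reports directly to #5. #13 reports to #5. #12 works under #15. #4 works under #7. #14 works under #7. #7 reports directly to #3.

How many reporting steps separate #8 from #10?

Chain from #8 up to #10: #8 → #19 → #1 → #7 → #3 → #10. That is 5 steps up, so #8 is 5 levels below #10.

5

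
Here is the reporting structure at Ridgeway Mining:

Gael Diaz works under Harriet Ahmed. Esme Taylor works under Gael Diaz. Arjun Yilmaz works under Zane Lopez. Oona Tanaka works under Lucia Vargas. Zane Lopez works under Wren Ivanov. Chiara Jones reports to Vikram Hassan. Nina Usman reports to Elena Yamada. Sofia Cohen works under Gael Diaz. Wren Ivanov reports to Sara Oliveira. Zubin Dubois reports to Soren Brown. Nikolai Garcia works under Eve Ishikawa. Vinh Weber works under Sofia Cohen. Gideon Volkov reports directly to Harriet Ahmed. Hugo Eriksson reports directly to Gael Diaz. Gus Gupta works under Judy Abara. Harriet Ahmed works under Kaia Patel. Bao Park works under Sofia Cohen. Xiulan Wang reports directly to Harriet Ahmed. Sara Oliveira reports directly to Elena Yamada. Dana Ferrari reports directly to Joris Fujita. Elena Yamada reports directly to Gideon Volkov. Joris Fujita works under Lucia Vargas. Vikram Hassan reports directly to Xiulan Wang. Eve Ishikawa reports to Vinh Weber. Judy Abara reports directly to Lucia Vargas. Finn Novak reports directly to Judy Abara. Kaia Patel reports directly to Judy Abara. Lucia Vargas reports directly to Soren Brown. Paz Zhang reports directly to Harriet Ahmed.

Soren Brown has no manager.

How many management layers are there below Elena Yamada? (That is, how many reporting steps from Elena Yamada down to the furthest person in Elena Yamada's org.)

4

The longest chain under Elena Yamada runs Elena Yamada → Sara Oliveira → Wren Ivanov → Zane Lopez → Arjun Yilmaz, which is 4 levels below Elena Yamada.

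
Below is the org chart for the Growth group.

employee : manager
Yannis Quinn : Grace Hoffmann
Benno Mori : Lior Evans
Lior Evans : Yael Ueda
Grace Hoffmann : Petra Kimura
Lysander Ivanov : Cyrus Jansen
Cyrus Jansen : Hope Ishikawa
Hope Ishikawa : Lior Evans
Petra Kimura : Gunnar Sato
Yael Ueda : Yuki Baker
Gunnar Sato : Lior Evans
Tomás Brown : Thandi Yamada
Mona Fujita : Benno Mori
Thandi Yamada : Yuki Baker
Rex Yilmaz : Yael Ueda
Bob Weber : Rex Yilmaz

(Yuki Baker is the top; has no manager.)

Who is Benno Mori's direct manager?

Lior Evans

Benno Mori reports directly to Lior Evans.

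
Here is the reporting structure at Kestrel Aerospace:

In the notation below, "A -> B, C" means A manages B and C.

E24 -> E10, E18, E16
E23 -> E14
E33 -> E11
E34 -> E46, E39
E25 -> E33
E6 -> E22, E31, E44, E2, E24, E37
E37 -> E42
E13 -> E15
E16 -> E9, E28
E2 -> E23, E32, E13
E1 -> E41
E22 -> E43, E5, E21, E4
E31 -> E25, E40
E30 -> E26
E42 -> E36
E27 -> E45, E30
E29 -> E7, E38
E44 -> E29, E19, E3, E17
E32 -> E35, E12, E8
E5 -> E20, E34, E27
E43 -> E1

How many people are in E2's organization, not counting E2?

8

E2 directly manages E23, E32, E13. Under E23: E14 (1). Under E32: E8, E12, E35 (3). Under E13: E15 (1). So E2's organization is 3 direct reports plus everyone under them: 2 + 4 + 2 = 8.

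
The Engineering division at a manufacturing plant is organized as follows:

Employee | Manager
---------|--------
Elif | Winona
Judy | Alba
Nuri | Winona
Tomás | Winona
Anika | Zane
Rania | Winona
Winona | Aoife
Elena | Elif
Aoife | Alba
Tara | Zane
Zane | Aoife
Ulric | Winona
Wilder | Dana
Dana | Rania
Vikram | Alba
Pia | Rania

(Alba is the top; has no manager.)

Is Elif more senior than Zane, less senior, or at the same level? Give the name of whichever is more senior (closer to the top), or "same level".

Elif is 3 levels below Alba; Zane is 2. Zane is higher.

Zane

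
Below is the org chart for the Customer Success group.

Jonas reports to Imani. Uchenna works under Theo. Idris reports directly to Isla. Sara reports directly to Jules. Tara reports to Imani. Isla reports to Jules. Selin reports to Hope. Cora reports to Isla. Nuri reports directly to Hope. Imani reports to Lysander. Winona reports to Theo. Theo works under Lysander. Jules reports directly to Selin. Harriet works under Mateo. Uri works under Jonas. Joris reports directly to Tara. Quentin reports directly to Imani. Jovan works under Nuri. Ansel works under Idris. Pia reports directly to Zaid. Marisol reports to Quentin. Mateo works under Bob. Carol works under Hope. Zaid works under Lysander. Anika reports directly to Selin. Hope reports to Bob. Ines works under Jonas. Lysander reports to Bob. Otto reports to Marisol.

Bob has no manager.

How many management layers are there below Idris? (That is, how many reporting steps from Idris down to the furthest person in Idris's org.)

1

The longest chain under Idris runs Idris → Ansel, which is 1 level below Idris.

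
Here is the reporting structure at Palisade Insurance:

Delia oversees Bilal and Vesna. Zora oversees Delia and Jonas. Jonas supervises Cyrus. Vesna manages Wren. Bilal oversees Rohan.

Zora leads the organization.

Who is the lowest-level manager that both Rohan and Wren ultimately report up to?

Rohan's chain of managers is Bilal, Delia, Zora. Wren's chain of managers is Vesna, Delia, Zora. The first manager that appears in both chains is Delia.

Delia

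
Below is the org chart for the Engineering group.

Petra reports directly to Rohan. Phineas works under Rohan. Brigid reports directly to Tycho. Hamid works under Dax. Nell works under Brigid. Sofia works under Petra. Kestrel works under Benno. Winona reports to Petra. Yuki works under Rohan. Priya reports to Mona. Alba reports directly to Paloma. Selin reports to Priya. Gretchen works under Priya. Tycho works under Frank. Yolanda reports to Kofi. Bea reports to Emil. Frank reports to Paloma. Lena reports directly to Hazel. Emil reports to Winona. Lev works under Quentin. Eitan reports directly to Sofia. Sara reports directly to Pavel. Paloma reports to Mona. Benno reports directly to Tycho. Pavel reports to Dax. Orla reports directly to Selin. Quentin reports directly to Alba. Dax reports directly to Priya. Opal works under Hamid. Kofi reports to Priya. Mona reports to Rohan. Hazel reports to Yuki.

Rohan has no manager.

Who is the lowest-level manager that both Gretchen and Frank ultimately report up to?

Mona

Gretchen's chain of managers is Priya, Mona, Rohan. Frank's chain of managers is Paloma, Mona, Rohan. The first manager that appears in both chains is Mona.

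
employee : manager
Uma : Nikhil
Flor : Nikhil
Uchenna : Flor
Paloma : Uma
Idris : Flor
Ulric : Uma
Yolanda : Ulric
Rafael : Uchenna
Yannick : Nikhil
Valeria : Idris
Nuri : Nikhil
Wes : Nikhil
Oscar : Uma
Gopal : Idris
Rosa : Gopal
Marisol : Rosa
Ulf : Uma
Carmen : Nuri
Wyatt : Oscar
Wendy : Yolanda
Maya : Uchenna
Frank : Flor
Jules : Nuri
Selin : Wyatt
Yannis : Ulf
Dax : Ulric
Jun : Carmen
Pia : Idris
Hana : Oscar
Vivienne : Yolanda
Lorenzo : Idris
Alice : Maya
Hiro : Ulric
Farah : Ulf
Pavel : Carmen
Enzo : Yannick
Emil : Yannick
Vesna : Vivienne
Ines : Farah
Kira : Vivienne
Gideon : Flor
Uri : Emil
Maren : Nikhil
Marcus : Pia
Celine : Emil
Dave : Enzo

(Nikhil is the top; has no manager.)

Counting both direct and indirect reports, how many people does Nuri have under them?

Nuri directly manages Carmen, Jules. Under Carmen: Pavel, Jun (2). Jules has no reports. So Nuri's organization is 2 direct reports plus everyone under them: 3 + 1 = 4.

4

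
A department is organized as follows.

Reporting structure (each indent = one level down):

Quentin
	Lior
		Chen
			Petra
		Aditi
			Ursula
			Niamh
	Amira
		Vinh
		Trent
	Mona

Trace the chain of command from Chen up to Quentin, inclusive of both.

Chen reports to Lior. Lior reports to Quentin. Quentin is at the top.

Chen -> Lior -> Quentin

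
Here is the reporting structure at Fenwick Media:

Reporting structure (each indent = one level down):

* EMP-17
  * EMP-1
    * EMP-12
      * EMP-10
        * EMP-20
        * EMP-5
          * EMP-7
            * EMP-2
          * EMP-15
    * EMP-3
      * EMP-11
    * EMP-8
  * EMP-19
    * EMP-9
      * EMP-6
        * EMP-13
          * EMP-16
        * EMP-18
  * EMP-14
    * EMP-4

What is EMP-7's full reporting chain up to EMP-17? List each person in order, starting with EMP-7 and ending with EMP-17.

EMP-7 reports to EMP-5. EMP-5 reports to EMP-10. EMP-10 reports to EMP-12. EMP-12 reports to EMP-1. EMP-1 reports to EMP-17. EMP-17 is at the top.

EMP-7 -> EMP-5 -> EMP-10 -> EMP-12 -> EMP-1 -> EMP-17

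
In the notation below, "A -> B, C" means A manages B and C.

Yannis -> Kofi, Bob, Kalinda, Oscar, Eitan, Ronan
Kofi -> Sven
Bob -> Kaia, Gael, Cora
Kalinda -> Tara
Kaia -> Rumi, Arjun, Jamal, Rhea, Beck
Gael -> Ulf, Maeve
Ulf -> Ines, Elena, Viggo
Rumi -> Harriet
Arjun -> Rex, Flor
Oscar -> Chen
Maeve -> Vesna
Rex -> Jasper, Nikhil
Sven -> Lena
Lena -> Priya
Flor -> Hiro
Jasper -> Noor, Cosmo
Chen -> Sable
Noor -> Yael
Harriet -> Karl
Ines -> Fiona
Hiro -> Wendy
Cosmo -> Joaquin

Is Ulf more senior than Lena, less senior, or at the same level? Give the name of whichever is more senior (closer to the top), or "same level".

Both Ulf and Lena are 3 levels below Yannis.

same level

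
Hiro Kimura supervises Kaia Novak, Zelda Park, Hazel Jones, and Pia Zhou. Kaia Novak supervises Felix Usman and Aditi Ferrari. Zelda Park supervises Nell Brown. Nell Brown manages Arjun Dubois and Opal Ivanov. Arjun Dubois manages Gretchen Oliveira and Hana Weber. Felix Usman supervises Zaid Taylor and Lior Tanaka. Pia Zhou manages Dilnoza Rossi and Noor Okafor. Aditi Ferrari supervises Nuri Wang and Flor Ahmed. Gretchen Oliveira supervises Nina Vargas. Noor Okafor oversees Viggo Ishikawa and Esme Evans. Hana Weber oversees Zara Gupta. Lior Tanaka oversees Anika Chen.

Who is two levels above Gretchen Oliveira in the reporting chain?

Nell Brown

Gretchen Oliveira reports to Arjun Dubois, and Arjun Dubois reports to Nell Brown. So Gretchen Oliveira's skip-level manager is Nell Brown.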